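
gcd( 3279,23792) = 1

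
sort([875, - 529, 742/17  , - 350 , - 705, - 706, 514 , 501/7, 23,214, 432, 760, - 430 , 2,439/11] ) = [ - 706, - 705, - 529,- 430,-350,2,23,439/11, 742/17, 501/7,  214,  432, 514,760,875]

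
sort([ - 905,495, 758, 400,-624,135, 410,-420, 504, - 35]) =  [ -905, - 624, - 420,-35, 135, 400, 410 , 495,504,758 ] 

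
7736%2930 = 1876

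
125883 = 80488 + 45395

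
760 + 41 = 801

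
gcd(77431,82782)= 1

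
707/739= 707/739 = 0.96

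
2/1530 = 1/765 = 0.00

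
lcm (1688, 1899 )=15192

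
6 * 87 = 522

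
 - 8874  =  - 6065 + -2809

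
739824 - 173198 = 566626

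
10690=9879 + 811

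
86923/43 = 2021 + 20/43 = 2021.47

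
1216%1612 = 1216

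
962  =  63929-62967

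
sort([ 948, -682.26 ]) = [ - 682.26, 948] 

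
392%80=72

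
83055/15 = 5537 = 5537.00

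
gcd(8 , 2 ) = 2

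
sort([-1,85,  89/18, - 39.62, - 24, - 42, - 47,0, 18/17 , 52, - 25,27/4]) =[ - 47  , -42, - 39.62, - 25,-24,-1, 0,  18/17,89/18,  27/4,52,85 ]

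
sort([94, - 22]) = [ - 22,94]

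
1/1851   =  1/1851 = 0.00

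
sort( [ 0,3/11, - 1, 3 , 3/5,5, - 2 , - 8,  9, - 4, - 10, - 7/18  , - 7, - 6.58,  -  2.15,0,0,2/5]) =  [ - 10, - 8, - 7, - 6.58, - 4, - 2.15, - 2, - 1,-7/18, 0 , 0, 0,  3/11, 2/5, 3/5,  3, 5,  9]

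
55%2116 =55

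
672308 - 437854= 234454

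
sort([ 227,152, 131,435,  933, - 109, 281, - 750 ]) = [ - 750,- 109  ,  131,152,227 , 281  ,  435, 933] 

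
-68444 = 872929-941373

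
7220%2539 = 2142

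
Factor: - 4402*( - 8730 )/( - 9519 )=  - 2^2*3^1*  5^1*19^ ( - 1)*31^1 * 71^1*97^1*167^ ( - 1 ) = - 12809820/3173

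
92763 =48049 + 44714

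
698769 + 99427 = 798196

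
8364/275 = 8364/275 = 30.41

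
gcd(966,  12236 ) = 322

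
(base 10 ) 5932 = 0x172C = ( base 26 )8K4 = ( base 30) 6hm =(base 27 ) 83J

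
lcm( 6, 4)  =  12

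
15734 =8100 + 7634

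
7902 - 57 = 7845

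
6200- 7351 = - 1151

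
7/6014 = 7/6014 = 0.00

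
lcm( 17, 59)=1003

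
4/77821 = 4/77821 = 0.00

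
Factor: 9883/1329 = 3^(  -  1 )*443^(-1) *9883^1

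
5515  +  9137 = 14652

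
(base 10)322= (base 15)167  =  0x142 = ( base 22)ee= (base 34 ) 9G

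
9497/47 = 202 + 3/47 =202.06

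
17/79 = 17/79 = 0.22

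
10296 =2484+7812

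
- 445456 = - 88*5062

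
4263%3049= 1214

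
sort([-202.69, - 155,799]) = [-202.69,-155,799 ]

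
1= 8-7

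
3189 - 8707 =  - 5518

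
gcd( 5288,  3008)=8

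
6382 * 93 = 593526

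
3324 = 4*831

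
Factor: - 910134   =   - 2^1*3^2*59^1*857^1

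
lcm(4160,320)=4160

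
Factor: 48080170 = 2^1*5^1*4808017^1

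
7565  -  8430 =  - 865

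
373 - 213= 160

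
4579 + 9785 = 14364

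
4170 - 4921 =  - 751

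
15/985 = 3/197 = 0.02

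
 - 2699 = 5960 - 8659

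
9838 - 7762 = 2076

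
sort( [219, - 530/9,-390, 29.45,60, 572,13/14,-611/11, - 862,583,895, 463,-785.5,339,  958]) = [-862, - 785.5,  -  390,-530/9,- 611/11,  13/14 , 29.45, 60, 219,339,463,572,583,895 , 958]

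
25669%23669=2000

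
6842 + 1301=8143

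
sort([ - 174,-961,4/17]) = [ -961,-174,4/17]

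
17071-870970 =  - 853899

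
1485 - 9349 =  -7864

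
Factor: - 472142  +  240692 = - 231450 = - 2^1*3^1 * 5^2*1543^1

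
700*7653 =5357100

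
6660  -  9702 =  - 3042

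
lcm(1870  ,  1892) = 160820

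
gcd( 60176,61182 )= 2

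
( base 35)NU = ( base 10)835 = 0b1101000011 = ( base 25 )18A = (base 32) q3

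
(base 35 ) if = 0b1010000101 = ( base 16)285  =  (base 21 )19F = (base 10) 645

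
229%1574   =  229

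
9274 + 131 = 9405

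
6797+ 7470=14267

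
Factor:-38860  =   - 2^2*5^1*29^1*67^1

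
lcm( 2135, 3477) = 121695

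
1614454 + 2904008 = 4518462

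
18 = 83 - 65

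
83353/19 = 4387 = 4387.00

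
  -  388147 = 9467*(-41 )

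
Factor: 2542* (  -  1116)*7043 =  - 19980089496 = - 2^3*3^2 * 31^2 * 41^1*7043^1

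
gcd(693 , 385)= 77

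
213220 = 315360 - 102140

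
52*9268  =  481936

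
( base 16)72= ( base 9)136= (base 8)162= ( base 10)114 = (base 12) 96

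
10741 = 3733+7008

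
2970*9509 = 28241730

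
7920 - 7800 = 120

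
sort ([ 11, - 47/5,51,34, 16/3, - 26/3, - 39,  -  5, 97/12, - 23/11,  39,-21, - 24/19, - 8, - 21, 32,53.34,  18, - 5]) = [ - 39, - 21, - 21, - 47/5,  -  26/3,  -  8, - 5, - 5, - 23/11, - 24/19,16/3, 97/12,11,18,32, 34, 39,51,53.34 ] 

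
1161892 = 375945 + 785947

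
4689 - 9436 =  - 4747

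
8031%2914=2203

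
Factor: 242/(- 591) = -2^1*3^(-1 )*11^2*197^(  -  1 )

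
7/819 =1/117=0.01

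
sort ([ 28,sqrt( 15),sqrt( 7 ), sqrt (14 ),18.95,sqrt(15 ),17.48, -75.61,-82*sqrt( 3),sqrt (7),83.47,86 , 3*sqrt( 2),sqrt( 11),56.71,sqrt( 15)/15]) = [ - 82*sqrt(3),-75.61, sqrt( 15) /15,sqrt(7),sqrt(7 ),sqrt( 11 ), sqrt( 14) , sqrt( 15),sqrt(15),3*sqrt( 2),17.48,18.95 , 28,56.71 , 83.47, 86] 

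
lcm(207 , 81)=1863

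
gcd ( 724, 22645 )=1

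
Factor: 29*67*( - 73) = -29^1 * 67^1*73^1 =-141839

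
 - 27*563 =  - 15201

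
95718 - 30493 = 65225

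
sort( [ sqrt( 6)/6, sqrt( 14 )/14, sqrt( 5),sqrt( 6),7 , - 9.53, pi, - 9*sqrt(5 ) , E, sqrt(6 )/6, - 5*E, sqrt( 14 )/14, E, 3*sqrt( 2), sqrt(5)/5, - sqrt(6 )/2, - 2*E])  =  [ - 9 * sqrt (5), - 5*E, -9.53, - 2*E, - sqrt( 6) /2, sqrt ( 14)/14 , sqrt( 14)/14, sqrt (6 ) /6, sqrt (6) /6 , sqrt( 5)/5,  sqrt( 5), sqrt( 6),E, E, pi,3 * sqrt(2), 7]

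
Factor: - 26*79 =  - 2^1*13^1*79^1= - 2054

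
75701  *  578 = 43755178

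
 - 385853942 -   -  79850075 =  - 306003867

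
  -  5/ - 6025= 1/1205 = 0.00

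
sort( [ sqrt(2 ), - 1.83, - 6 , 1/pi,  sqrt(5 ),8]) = [ - 6,  -  1.83, 1/pi,sqrt(2),sqrt(5),8 ]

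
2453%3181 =2453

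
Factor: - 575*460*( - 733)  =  2^2*5^3*23^2*733^1 = 193878500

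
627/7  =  627/7 = 89.57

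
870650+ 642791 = 1513441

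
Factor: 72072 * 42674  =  3075600528 = 2^4 * 3^2*7^1*11^1*13^1*19^1*1123^1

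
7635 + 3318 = 10953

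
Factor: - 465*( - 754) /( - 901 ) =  - 350610/901 = - 2^1*3^1*5^1*13^1* 17^(-1 )*29^1*31^1  *  53^( - 1 )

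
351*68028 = 23877828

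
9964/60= 2491/15 = 166.07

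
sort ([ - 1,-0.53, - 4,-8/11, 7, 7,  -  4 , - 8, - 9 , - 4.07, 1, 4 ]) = [ - 9, - 8, - 4.07,  -  4, - 4, - 1,  -  8/11, - 0.53,1, 4, 7 , 7] 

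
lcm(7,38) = 266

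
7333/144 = 50+133/144 = 50.92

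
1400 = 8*175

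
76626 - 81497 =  - 4871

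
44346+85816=130162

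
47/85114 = 47/85114 = 0.00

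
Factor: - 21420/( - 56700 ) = 17/45 = 3^ ( - 2)*5^(-1)*17^1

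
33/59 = 33/59 = 0.56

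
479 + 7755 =8234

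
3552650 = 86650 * 41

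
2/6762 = 1/3381 = 0.00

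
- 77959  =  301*( - 259) 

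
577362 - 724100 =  - 146738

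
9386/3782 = 2 + 911/1891 = 2.48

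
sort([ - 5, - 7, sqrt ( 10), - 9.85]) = [ - 9.85, - 7, - 5,sqrt( 10) ] 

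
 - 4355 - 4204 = -8559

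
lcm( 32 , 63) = 2016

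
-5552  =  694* ( -8)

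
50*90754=4537700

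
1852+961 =2813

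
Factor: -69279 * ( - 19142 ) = 2^1*3^1*7^1*17^1*563^1 * 3299^1 = 1326138618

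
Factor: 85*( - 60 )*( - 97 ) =494700 = 2^2* 3^1*5^2*17^1*97^1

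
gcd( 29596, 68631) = 1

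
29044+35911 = 64955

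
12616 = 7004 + 5612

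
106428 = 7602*14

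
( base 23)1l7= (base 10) 1019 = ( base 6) 4415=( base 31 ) 11r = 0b1111111011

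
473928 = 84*5642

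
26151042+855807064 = 881958106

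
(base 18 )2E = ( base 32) 1i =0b110010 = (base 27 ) 1N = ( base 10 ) 50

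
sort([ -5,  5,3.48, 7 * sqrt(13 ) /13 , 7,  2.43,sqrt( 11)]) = [ - 5, 7*sqrt (13 ) /13, 2.43,sqrt(11), 3.48,5,  7 ]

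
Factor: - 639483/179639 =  - 3^1*13^1*17^( - 1)*19^1 * 863^1*  10567^( - 1 ) 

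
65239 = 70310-5071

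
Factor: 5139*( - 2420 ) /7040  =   - 2^( - 5) * 3^2*11^1 * 571^1= - 56529/32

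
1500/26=57 + 9/13=57.69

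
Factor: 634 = 2^1* 317^1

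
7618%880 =578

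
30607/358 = 85 + 177/358 = 85.49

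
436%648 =436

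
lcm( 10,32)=160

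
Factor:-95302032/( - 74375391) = 2^4 * 7^1*17^( - 1)*127^( - 1)*11483^( - 1)*283637^1 = 31767344/24791797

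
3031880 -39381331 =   -  36349451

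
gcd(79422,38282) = 2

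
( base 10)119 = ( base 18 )6B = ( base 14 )87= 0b1110111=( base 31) 3Q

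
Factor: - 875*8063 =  - 7055125= - 5^3*7^1 * 11^1 * 733^1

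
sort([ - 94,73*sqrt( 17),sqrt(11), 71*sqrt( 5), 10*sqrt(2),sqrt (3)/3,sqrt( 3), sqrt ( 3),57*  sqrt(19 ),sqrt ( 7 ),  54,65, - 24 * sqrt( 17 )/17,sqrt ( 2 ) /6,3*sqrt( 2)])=[ - 94, - 24*sqrt (17)/17, sqrt ( 2 ) /6, sqrt(3 )/3,  sqrt(3 ),sqrt( 3),sqrt ( 7 ),sqrt(11),3 * sqrt(2 ), 10*sqrt (2),54, 65,71*sqrt(5), 57*sqrt ( 19), 73* sqrt(17) ]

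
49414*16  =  790624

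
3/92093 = 3/92093 = 0.00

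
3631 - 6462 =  - 2831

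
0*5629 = 0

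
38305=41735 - 3430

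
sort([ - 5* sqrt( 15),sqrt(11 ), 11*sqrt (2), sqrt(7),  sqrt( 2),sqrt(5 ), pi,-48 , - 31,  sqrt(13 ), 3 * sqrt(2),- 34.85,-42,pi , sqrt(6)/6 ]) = [  -  48, - 42,-34.85 ,-31, - 5*sqrt(15), sqrt( 6)/6, sqrt( 2),  sqrt(5),sqrt (7),pi, pi,sqrt( 11), sqrt(13),  3*sqrt( 2), 11*sqrt(2)]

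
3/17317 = 3/17317 = 0.00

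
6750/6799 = 6750/6799 = 0.99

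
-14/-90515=14/90515 = 0.00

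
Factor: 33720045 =3^1*5^1*859^1 * 2617^1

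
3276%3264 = 12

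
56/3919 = 56/3919 = 0.01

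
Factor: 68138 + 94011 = 13^1*12473^1 = 162149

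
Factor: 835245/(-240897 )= - 3^2 * 5^1*  23^1*59^(- 1 ) * 269^1*1361^( - 1 ) = - 278415/80299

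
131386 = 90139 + 41247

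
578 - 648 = -70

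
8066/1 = 8066  =  8066.00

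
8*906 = 7248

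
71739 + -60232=11507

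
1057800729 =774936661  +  282864068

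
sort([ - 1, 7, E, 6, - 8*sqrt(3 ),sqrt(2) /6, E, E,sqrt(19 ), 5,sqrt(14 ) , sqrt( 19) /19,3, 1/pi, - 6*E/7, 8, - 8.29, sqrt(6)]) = [  -  8*sqrt( 3),-8.29,-6*E/7,-1, sqrt(19 )/19, sqrt ( 2 ) /6,1/pi, sqrt(6), E  ,  E,E, 3,sqrt( 14 ), sqrt( 19), 5, 6, 7, 8 ]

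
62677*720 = 45127440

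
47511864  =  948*50118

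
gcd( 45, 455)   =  5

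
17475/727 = 17475/727 =24.04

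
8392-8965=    - 573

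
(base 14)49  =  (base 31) 23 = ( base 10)65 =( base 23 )2J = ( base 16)41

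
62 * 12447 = 771714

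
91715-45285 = 46430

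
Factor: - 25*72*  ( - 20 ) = 2^5*3^2*5^3 = 36000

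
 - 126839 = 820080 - 946919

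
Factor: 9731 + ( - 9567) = 2^2* 41^1 = 164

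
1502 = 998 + 504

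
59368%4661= 3436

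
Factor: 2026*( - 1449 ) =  - 2935674  =  - 2^1*3^2*7^1*23^1 * 1013^1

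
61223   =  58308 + 2915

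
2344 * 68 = 159392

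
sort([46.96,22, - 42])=[- 42,22,  46.96 ] 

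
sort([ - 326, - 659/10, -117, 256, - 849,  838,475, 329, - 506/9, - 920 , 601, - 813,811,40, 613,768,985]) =[-920 ,  -  849,- 813, - 326,  -  117, - 659/10,- 506/9, 40, 256,329,475 , 601,613,768,811,838,985 ]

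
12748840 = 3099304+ 9649536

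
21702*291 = 6315282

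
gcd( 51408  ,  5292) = 756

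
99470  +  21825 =121295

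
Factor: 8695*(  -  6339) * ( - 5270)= 290469778350 = 2^1 * 3^1 * 5^2* 17^1*31^1*37^1*47^1 * 2113^1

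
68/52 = 17/13 = 1.31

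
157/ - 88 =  - 157/88 = - 1.78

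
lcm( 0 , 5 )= 0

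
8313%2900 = 2513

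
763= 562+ 201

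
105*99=10395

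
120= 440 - 320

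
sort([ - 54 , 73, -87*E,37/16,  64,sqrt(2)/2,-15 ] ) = [- 87 *E, - 54, - 15 , sqrt( 2)/2 , 37/16,64,73 ]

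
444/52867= 444/52867 = 0.01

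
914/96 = 457/48 = 9.52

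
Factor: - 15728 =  - 2^4*983^1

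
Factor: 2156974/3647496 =1078487/1823748 = 2^( - 2)*3^(  -  1)*379^( - 1)*401^( -1 )*937^1*1151^1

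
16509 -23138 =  - 6629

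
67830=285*238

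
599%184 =47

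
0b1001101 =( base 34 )29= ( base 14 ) 57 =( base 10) 77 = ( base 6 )205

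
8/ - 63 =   -  1  +  55/63  =  -  0.13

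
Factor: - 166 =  - 2^1 * 83^1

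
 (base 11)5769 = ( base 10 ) 7577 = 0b1110110011001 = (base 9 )11348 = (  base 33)6vk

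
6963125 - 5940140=1022985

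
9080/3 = 3026 + 2/3 = 3026.67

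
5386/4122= 1 + 632/2061  =  1.31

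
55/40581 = 55/40581 = 0.00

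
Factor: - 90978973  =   - 19^1 * 103^1*46489^1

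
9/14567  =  9/14567 = 0.00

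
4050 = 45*90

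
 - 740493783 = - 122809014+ -617684769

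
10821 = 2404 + 8417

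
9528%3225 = 3078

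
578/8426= 289/4213 = 0.07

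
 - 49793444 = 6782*( - 7342)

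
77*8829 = 679833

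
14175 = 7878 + 6297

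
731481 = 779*939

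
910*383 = 348530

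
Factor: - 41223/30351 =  - 91/67=- 7^1*13^1* 67^( - 1)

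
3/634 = 3/634  =  0.00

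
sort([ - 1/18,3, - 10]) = [ - 10 ,-1/18,3 ]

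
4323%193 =77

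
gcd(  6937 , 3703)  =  7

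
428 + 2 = 430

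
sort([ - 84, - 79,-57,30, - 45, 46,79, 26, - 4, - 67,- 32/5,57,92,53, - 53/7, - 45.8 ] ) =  [-84,-79, - 67, - 57, - 45.8,-45, - 53/7, - 32/5, - 4,  26, 30 , 46,53,57, 79,92]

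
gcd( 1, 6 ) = 1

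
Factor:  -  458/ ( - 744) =229/372 = 2^ ( - 2 )* 3^( - 1 )*31^(-1)*229^1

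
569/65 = 8 + 49/65  =  8.75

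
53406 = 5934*9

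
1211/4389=173/627   =  0.28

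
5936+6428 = 12364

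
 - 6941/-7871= 6941/7871  =  0.88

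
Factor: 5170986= 2^1*3^3*31^1*3089^1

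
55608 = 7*7944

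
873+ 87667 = 88540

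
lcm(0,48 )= 0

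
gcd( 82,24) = 2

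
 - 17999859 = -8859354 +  - 9140505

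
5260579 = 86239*61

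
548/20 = 27 + 2/5 = 27.40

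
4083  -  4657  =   - 574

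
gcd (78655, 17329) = 1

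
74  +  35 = 109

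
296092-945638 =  - 649546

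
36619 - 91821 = -55202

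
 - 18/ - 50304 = 3/8384  =  0.00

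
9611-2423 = 7188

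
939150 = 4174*225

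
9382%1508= 334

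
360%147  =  66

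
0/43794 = 0 = 0.00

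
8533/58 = 8533/58 = 147.12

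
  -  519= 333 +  - 852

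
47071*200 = 9414200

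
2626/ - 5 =-526+ 4/5 = -525.20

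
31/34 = 31/34 = 0.91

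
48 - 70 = -22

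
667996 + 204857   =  872853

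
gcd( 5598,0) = 5598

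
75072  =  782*96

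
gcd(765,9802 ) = 1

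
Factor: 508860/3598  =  2^1* 3^2*5^1*7^( - 1)*11^1 = 990/7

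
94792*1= 94792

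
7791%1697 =1003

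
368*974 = 358432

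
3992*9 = 35928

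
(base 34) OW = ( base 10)848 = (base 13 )503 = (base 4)31100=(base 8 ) 1520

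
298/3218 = 149/1609=0.09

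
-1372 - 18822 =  - 20194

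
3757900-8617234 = -4859334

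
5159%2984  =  2175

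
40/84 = 10/21 = 0.48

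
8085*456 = 3686760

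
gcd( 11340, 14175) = 2835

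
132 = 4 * 33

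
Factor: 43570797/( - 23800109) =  - 3^1 * 157^1*92507^1*23800109^( - 1)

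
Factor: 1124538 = 2^1*3^1*187423^1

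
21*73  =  1533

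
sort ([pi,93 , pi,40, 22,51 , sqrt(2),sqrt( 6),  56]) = [ sqrt(2 ), sqrt( 6 ), pi, pi , 22, 40 , 51,56,  93]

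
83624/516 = 162 + 8/129 = 162.06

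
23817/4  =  23817/4  =  5954.25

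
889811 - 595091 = 294720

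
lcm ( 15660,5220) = 15660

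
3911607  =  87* 44961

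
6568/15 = 437  +  13/15 = 437.87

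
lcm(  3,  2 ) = 6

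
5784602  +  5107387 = 10891989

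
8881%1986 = 937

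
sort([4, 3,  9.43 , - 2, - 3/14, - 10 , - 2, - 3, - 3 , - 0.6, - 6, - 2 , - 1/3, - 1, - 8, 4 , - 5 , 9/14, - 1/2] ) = [-10 , - 8, - 6,-5, - 3, - 3, - 2, - 2,  -  2,  -  1, - 0.6, - 1/2, - 1/3, - 3/14,9/14,3, 4 , 4,9.43 ] 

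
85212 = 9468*9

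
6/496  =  3/248 = 0.01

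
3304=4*826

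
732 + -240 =492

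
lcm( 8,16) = 16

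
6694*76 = 508744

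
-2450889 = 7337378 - 9788267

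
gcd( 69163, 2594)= 1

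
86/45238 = 43/22619 = 0.00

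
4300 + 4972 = 9272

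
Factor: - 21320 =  - 2^3*5^1*13^1*41^1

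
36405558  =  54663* 666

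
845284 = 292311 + 552973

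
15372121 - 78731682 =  - 63359561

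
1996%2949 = 1996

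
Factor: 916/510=2^1*3^(-1)*5^( - 1)*17^( - 1 )*229^1 = 458/255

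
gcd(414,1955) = 23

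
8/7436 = 2/1859 = 0.00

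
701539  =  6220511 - 5518972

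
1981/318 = 6 + 73/318 = 6.23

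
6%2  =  0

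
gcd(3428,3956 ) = 4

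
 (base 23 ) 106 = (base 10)535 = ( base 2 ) 1000010111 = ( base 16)217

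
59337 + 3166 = 62503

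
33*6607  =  218031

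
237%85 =67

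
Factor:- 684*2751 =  - 1881684 = - 2^2*3^3*7^1* 19^1*131^1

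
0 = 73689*0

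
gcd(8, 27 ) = 1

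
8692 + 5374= 14066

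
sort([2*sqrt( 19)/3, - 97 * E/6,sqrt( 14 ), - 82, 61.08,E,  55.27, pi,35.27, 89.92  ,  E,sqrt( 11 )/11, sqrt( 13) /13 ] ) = [ - 82 ,-97*E/6, sqrt( 13)/13, sqrt (11) /11, E, E, 2*sqrt( 19 )/3,pi, sqrt( 14 ),35.27, 55.27,61.08,89.92 ]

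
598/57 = 10 + 28/57 = 10.49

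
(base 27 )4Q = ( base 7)251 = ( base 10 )134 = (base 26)54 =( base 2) 10000110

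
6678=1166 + 5512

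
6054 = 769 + 5285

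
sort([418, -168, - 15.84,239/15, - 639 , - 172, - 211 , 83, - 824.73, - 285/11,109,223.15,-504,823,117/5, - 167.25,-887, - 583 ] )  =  [ - 887, - 824.73, - 639, - 583, - 504, - 211, - 172, - 168, - 167.25, - 285/11, - 15.84, 239/15,117/5,  83, 109, 223.15,418, 823 ]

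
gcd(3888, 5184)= 1296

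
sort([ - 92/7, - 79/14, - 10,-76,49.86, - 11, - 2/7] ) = [ - 76, - 92/7, - 11, - 10  , - 79/14 , - 2/7, 49.86]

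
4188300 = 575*7284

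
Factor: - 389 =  - 389^1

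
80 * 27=2160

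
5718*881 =5037558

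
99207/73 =1359 = 1359.00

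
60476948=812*74479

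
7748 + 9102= 16850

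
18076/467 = 18076/467 = 38.71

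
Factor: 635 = 5^1*127^1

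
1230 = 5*246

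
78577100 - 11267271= 67309829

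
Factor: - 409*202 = -82618 = -2^1 * 101^1*409^1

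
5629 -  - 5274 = 10903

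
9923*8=79384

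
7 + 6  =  13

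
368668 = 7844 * 47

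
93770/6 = 15628 + 1/3 = 15628.33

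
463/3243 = 463/3243 = 0.14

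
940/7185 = 188/1437 = 0.13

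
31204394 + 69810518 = 101014912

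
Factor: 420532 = 2^2 * 7^1*23^1*653^1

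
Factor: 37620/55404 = 3^ (-4)*5^1*11^1 = 55/81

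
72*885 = 63720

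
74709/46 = 74709/46=1624.11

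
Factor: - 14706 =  - 2^1*3^2*19^1*43^1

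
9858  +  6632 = 16490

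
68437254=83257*822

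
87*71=6177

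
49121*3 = 147363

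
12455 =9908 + 2547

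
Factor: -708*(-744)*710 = 373993920 = 2^6*3^2 * 5^1 * 31^1* 59^1* 71^1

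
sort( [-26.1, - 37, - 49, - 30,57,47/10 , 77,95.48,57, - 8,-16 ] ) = [-49, - 37, - 30 , - 26.1, - 16 , - 8,47/10,57,57 , 77,95.48] 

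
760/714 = 380/357 = 1.06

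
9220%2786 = 862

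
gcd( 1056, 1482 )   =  6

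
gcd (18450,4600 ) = 50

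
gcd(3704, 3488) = 8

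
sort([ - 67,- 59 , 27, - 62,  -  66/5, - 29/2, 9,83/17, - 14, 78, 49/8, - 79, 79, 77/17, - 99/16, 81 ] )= [-79  , - 67, - 62 , - 59, - 29/2, - 14, - 66/5, - 99/16,77/17, 83/17, 49/8,9,27,78 , 79, 81]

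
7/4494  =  1/642 = 0.00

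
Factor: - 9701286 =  - 2^1*3^1*7^1*19^1*12157^1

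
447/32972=447/32972 = 0.01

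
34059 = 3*11353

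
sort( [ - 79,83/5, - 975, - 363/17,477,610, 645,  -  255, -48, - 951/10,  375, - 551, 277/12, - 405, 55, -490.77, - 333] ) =[- 975, - 551,-490.77 , - 405 , -333 , - 255, - 951/10, - 79 ,-48, - 363/17 , 83/5, 277/12,55 , 375,477, 610, 645]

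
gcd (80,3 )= 1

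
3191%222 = 83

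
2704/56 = 48+2/7   =  48.29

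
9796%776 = 484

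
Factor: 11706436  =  2^2 * 7^1*418087^1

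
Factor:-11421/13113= - 27/31 = - 3^3*31^( - 1 ) 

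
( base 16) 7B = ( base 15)83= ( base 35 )3i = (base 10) 123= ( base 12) A3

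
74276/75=990 + 26/75 = 990.35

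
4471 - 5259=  - 788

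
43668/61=715 +53/61= 715.87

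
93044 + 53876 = 146920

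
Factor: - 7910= - 2^1 * 5^1*7^1*113^1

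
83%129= 83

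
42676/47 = 908 = 908.00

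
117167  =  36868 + 80299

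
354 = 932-578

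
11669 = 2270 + 9399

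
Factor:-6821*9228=-62944188 = -2^2 *3^1*19^1*359^1*769^1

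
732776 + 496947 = 1229723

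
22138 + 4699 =26837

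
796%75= 46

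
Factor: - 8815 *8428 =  - 2^2 * 5^1*7^2  *41^1* 43^2 = - 74292820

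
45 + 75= 120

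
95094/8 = 47547/4=11886.75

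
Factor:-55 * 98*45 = -242550 = - 2^1*3^2*5^2*7^2*11^1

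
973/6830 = 973/6830  =  0.14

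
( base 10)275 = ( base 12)1ab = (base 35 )7U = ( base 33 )8B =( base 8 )423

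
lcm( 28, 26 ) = 364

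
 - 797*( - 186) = 148242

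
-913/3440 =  - 1 + 2527/3440 = - 0.27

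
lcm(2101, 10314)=113454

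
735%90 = 15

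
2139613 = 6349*337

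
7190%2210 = 560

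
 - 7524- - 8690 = 1166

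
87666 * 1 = 87666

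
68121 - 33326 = 34795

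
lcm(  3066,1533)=3066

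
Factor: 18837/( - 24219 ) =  - 3^( - 2 )*7^1 = - 7/9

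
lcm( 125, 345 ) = 8625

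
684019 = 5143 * 133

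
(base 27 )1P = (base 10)52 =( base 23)26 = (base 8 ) 64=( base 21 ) 2a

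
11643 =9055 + 2588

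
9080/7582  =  4540/3791 = 1.20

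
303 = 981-678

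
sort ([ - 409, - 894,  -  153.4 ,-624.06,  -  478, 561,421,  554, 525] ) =[  -  894,  -  624.06, - 478 ,  -  409 , - 153.4,421, 525, 554, 561 ]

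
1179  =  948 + 231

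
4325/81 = 4325/81  =  53.40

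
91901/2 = 91901/2 = 45950.50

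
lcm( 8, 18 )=72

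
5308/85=5308/85 = 62.45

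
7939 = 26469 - 18530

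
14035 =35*401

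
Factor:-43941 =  -3^1 * 97^1*151^1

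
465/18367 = 465/18367 = 0.03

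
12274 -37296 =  -25022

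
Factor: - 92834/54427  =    -  2^1*7^1*19^1*37^( - 1)*349^1*1471^( - 1)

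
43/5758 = 43/5758= 0.01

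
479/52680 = 479/52680= 0.01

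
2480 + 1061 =3541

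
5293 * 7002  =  37061586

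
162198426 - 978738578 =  - 816540152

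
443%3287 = 443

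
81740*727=59424980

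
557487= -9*( - 61943)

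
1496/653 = 1496/653 = 2.29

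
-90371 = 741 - 91112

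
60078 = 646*93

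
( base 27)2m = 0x4C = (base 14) 56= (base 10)76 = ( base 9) 84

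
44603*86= 3835858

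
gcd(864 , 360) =72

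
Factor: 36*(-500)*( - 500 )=9000000 = 2^6*3^2*5^6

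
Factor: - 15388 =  - 2^2*3847^1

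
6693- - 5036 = 11729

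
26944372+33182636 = 60127008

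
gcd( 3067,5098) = 1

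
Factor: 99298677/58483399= 3^1*13^( - 1)*467^1*1447^(- 1)*3109^( - 1)*70877^1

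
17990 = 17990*1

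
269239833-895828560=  - 626588727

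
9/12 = 3/4=0.75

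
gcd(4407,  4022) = 1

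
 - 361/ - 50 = 361/50= 7.22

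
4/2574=2/1287 = 0.00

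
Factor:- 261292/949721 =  - 2^2 * 29^( - 1 )*32749^( - 1)*65323^1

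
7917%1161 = 951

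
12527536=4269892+8257644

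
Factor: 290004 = 2^2*3^1*11^1*13^3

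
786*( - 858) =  - 674388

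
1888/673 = 2 + 542/673  =  2.81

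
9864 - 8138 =1726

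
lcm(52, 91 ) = 364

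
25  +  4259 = 4284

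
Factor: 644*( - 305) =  - 2^2*5^1*7^1*23^1 *61^1 = - 196420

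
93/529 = 93/529= 0.18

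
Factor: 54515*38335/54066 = 2^(  -  1 )*3^(-1 )*5^2*11^1*17^1*41^1*9011^( - 1)*10903^1 = 2089832525/54066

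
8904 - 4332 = 4572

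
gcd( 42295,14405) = 5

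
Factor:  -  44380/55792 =-2^( - 2)*5^1*7^1*11^ (  -  1) = - 35/44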